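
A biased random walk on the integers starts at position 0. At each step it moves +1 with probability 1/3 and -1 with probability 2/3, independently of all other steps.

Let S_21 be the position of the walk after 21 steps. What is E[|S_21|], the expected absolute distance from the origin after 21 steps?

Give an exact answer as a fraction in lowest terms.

S_21 takes values m ≡ 1 (mod 2) with |m| ≤ 21; P(S_21=m) = C(21,(21+m)/2) · (1/3)^((21+m)/2) · (2/3)^((21-m)/2).
Distribution: P(S=-21)=2097152/10460353203, P(S=-19)=7340032/3486784401, P(S=-17)=36700160/3486784401, P(S=-15)=348651520/10460353203, P(S=-13)=87162880/1162261467, P(S=-11)=148176896/1162261467, P(S=-9)=592707584/3486784401, P(S=-7)=211681280/1162261467, P(S=-5)=185221120/1162261467, P(S=-3)=1203937280/10460353203, P(S=-1)=240787456/3486784401, P(S=1)=120393728/3486784401, P(S=3)=150492160/10460353203, P(S=5)=5788160/1162261467, P(S=7)=1653760/1162261467, P(S=9)=1157632/3486784401, P(S=11)=72352/1162261467, P(S=13)=10640/1162261467, P(S=15)=10640/10460353203, P(S=17)=280/3486784401, P(S=19)=14/3486784401, P(S=21)=1/10460353203
E[|S_21|] = Σ_m |m|·P(S_21=m) = 8406308099/1162261467

Answer: 8406308099/1162261467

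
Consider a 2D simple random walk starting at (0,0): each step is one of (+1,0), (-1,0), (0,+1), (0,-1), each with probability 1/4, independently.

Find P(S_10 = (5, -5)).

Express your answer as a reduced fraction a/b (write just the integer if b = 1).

Answer: 63/262144

Derivation:
Let h be the number of horizontal steps (so 10-h are vertical). To end at (5,-5) need (h+5)/2 right-steps and ((10-h)-5)/2 up-steps.
Sum over h with 5 ≤ h ≤ 5, h ≡ 1 (mod 2), 10-h ≡ 1 (mod 2):
h=5: C(10,5)·C(5,5)·C(5,0) = 252·1·1 = 252
Total favorable: 252
Total paths: 4^10 = 1048576
P = 252/1048576 = 63/262144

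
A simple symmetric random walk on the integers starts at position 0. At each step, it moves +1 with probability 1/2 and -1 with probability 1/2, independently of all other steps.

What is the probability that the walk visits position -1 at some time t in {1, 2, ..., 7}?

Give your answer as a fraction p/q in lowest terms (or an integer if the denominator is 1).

Answer: 93/128

Derivation:
Count via complement. Let g(t,s) = #length-t paths at position s with S_1..S_t all ≠ -1.
g(t,s) = g(t-1,s-1) + g(t-1,s+1) for s ≠ -1; g(t,-1) = 0.
t=0: g(0,0)=1
t=1: g(1,1)=1
t=2: g(2,0)=1 g(2,2)=1
t=3: g(3,1)=2 g(3,3)=1
t=4: g(4,0)=2 g(4,2)=3 g(4,4)=1
t=5: g(5,1)=5 g(5,3)=4 g(5,5)=1
t=6: g(6,0)=5 g(6,2)=9 g(6,4)=5 g(6,6)=1
t=7: g(7,1)=14 g(7,3)=14 g(7,5)=6 g(7,7)=1
Paths never hitting -1: Σ_s g(7,s) = 35
Paths hitting -1: 2^7 - 35 = 93
P = 93/128 = 93/128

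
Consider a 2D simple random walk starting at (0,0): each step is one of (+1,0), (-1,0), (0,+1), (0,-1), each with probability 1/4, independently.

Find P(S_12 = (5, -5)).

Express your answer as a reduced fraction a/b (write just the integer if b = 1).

Answer: 693/1048576

Derivation:
Let h be the number of horizontal steps (so 12-h are vertical). To end at (5,-5) need (h+5)/2 right-steps and ((12-h)-5)/2 up-steps.
Sum over h with 5 ≤ h ≤ 7, h ≡ 1 (mod 2), 12-h ≡ 1 (mod 2):
h=5: C(12,5)·C(5,5)·C(7,1) = 792·1·7 = 5544
h=7: C(12,7)·C(7,6)·C(5,0) = 792·7·1 = 5544
Total favorable: 11088
Total paths: 4^12 = 16777216
P = 11088/16777216 = 693/1048576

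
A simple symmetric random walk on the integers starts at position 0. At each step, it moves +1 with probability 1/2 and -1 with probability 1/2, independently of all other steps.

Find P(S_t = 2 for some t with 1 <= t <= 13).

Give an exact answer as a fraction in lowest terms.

Count via complement. Let g(t,s) = #length-t paths at position s with S_1..S_t all ≠ 2.
g(t,s) = g(t-1,s-1) + g(t-1,s+1) for s ≠ 2; g(t,2) = 0.
t=0: g(0,0)=1
t=1: g(1,-1)=1 g(1,1)=1
t=2: g(2,-2)=1 g(2,0)=2
t=3: g(3,-3)=1 g(3,-1)=3 g(3,1)=2
t=4: g(4,-4)=1 g(4,-2)=4 g(4,0)=5
t=5: g(5,-5)=1 g(5,-3)=5 g(5,-1)=9 g(5,1)=5
t=6: g(6,-6)=1 g(6,-4)=6 g(6,-2)=14 g(6,0)=14
t=7: g(7,-7)=1 g(7,-5)=7 g(7,-3)=20 g(7,-1)=28 g(7,1)=14
t=8: g(8,-8)=1 g(8,-6)=8 g(8,-4)=27 g(8,-2)=48 g(8,0)=42
t=9: g(9,-9)=1 g(9,-7)=9 g(9,-5)=35 g(9,-3)=75 g(9,-1)=90 g(9,1)=42
t=10: g(10,-10)=1 g(10,-8)=10 g(10,-6)=44 g(10,-4)=110 g(10,-2)=165 g(10,0)=132
t=11: g(11,-11)=1 g(11,-9)=11 g(11,-7)=54 g(11,-5)=154 g(11,-3)=275 g(11,-1)=297 g(11,1)=132
t=12: g(12,-12)=1 g(12,-10)=12 g(12,-8)=65 g(12,-6)=208 g(12,-4)=429 g(12,-2)=572 g(12,0)=429
t=13: g(13,-13)=1 g(13,-11)=13 g(13,-9)=77 g(13,-7)=273 g(13,-5)=637 g(13,-3)=1001 g(13,-1)=1001 g(13,1)=429
Paths never hitting 2: Σ_s g(13,s) = 3432
Paths hitting 2: 2^13 - 3432 = 4760
P = 4760/8192 = 595/1024

Answer: 595/1024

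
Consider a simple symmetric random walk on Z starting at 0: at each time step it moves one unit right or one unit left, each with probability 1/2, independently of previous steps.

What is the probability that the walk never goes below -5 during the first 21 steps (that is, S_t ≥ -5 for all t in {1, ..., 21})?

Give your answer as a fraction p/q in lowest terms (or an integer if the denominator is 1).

Answer: 106267/131072

Derivation:
Let f(t,s) = #length-t paths at position s with S_1..S_t all ≥ -5.
f(t,s) = f(t-1,s-1) + f(t-1,s+1) for s ≥ -5; f(t,s) = 0 for s < -5.
t=0: f(0,0)=1
t=1: f(1,-1)=1 f(1,1)=1
t=2: f(2,-2)=1 f(2,0)=2 f(2,2)=1
t=3: f(3,-3)=1 f(3,-1)=3 f(3,1)=3 f(3,3)=1
t=4: f(4,-4)=1 f(4,-2)=4 f(4,0)=6 f(4,2)=4 f(4,4)=1
t=5: f(5,-5)=1 f(5,-3)=5 f(5,-1)=10 f(5,1)=10 f(5,3)=5 f(5,5)=1
t=6: f(6,-4)=6 f(6,-2)=15 f(6,0)=20 f(6,2)=15 f(6,4)=6 f(6,6)=1
t=7: f(7,-5)=6 f(7,-3)=21 f(7,-1)=35 f(7,1)=35 f(7,3)=21 f(7,5)=7 f(7,7)=1
t=8: f(8,-4)=27 f(8,-2)=56 f(8,0)=70 f(8,2)=56 f(8,4)=28 f(8,6)=8 f(8,8)=1
t=9: f(9,-5)=27 f(9,-3)=83 f(9,-1)=126 f(9,1)=126 f(9,3)=84 f(9,5)=36 f(9,7)=9 f(9,9)=1
t=10: f(10,-4)=110 f(10,-2)=209 f(10,0)=252 f(10,2)=210 f(10,4)=120 f(10,6)=45 f(10,8)=10 f(10,10)=1
t=11: f(11,-5)=110 f(11,-3)=319 f(11,-1)=461 f(11,1)=462 f(11,3)=330 f(11,5)=165 f(11,7)=55 f(11,9)=11 f(11,11)=1
t=12: f(12,-4)=429 f(12,-2)=780 f(12,0)=923 f(12,2)=792 f(12,4)=495 f(12,6)=220 f(12,8)=66 f(12,10)=12 f(12,12)=1
t=13: f(13,-5)=429 f(13,-3)=1209 f(13,-1)=1703 f(13,1)=1715 f(13,3)=1287 f(13,5)=715 f(13,7)=286 f(13,9)=78 f(13,11)=13 f(13,13)=1
t=14: f(14,-4)=1638 f(14,-2)=2912 f(14,0)=3418 f(14,2)=3002 f(14,4)=2002 f(14,6)=1001 f(14,8)=364 f(14,10)=91 f(14,12)=14 f(14,14)=1
t=15: f(15,-5)=1638 f(15,-3)=4550 f(15,-1)=6330 f(15,1)=6420 f(15,3)=5004 f(15,5)=3003 f(15,7)=1365 f(15,9)=455 f(15,11)=105 f(15,13)=15 f(15,15)=1
t=16: f(16,-4)=6188 f(16,-2)=10880 f(16,0)=12750 f(16,2)=11424 f(16,4)=8007 f(16,6)=4368 f(16,8)=1820 f(16,10)=560 f(16,12)=120 f(16,14)=16 f(16,16)=1
t=17: f(17,-5)=6188 f(17,-3)=17068 f(17,-1)=23630 f(17,1)=24174 f(17,3)=19431 f(17,5)=12375 f(17,7)=6188 f(17,9)=2380 f(17,11)=680 f(17,13)=136 f(17,15)=17 f(17,17)=1
t=18: f(18,-4)=23256 f(18,-2)=40698 f(18,0)=47804 f(18,2)=43605 f(18,4)=31806 f(18,6)=18563 f(18,8)=8568 f(18,10)=3060 f(18,12)=816 f(18,14)=153 f(18,16)=18 f(18,18)=1
t=19: f(19,-5)=23256 f(19,-3)=63954 f(19,-1)=88502 f(19,1)=91409 f(19,3)=75411 f(19,5)=50369 f(19,7)=27131 f(19,9)=11628 f(19,11)=3876 f(19,13)=969 f(19,15)=171 f(19,17)=19 f(19,19)=1
t=20: f(20,-4)=87210 f(20,-2)=152456 f(20,0)=179911 f(20,2)=166820 f(20,4)=125780 f(20,6)=77500 f(20,8)=38759 f(20,10)=15504 f(20,12)=4845 f(20,14)=1140 f(20,16)=190 f(20,18)=20 f(20,20)=1
t=21: f(21,-5)=87210 f(21,-3)=239666 f(21,-1)=332367 f(21,1)=346731 f(21,3)=292600 f(21,5)=203280 f(21,7)=116259 f(21,9)=54263 f(21,11)=20349 f(21,13)=5985 f(21,15)=1330 f(21,17)=210 f(21,19)=21 f(21,21)=1
Σ_s f(21,s) = 1700272
P = 1700272/2097152 = 106267/131072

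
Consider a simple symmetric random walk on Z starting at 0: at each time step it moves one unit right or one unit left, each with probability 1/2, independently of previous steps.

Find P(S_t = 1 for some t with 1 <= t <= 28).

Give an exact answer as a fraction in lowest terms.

Count via complement. Let g(t,s) = #length-t paths at position s with S_1..S_t all ≠ 1.
g(t,s) = g(t-1,s-1) + g(t-1,s+1) for s ≠ 1; g(t,1) = 0.
t=0: g(0,0)=1
t=1: g(1,-1)=1
t=2: g(2,-2)=1 g(2,0)=1
t=3: g(3,-3)=1 g(3,-1)=2
t=4: g(4,-4)=1 g(4,-2)=3 g(4,0)=2
t=5: g(5,-5)=1 g(5,-3)=4 g(5,-1)=5
t=6: g(6,-6)=1 g(6,-4)=5 g(6,-2)=9 g(6,0)=5
t=7: g(7,-7)=1 g(7,-5)=6 g(7,-3)=14 g(7,-1)=14
t=8: g(8,-8)=1 g(8,-6)=7 g(8,-4)=20 g(8,-2)=28 g(8,0)=14
t=9: g(9,-9)=1 g(9,-7)=8 g(9,-5)=27 g(9,-3)=48 g(9,-1)=42
t=10: g(10,-10)=1 g(10,-8)=9 g(10,-6)=35 g(10,-4)=75 g(10,-2)=90 g(10,0)=42
t=11: g(11,-11)=1 g(11,-9)=10 g(11,-7)=44 g(11,-5)=110 g(11,-3)=165 g(11,-1)=132
t=12: g(12,-12)=1 g(12,-10)=11 g(12,-8)=54 g(12,-6)=154 g(12,-4)=275 g(12,-2)=297 g(12,0)=132
t=13: g(13,-13)=1 g(13,-11)=12 g(13,-9)=65 g(13,-7)=208 g(13,-5)=429 g(13,-3)=572 g(13,-1)=429
t=14: g(14,-14)=1 g(14,-12)=13 g(14,-10)=77 g(14,-8)=273 g(14,-6)=637 g(14,-4)=1001 g(14,-2)=1001 g(14,0)=429
t=15: g(15,-15)=1 g(15,-13)=14 g(15,-11)=90 g(15,-9)=350 g(15,-7)=910 g(15,-5)=1638 g(15,-3)=2002 g(15,-1)=1430
t=16: g(16,-16)=1 g(16,-14)=15 g(16,-12)=104 g(16,-10)=440 g(16,-8)=1260 g(16,-6)=2548 g(16,-4)=3640 g(16,-2)=3432 g(16,0)=1430
t=17: g(17,-17)=1 g(17,-15)=16 g(17,-13)=119 g(17,-11)=544 g(17,-9)=1700 g(17,-7)=3808 g(17,-5)=6188 g(17,-3)=7072 g(17,-1)=4862
t=18: g(18,-18)=1 g(18,-16)=17 g(18,-14)=135 g(18,-12)=663 g(18,-10)=2244 g(18,-8)=5508 g(18,-6)=9996 g(18,-4)=13260 g(18,-2)=11934 g(18,0)=4862
t=19: g(19,-19)=1 g(19,-17)=18 g(19,-15)=152 g(19,-13)=798 g(19,-11)=2907 g(19,-9)=7752 g(19,-7)=15504 g(19,-5)=23256 g(19,-3)=25194 g(19,-1)=16796
t=20: g(20,-20)=1 g(20,-18)=19 g(20,-16)=170 g(20,-14)=950 g(20,-12)=3705 g(20,-10)=10659 g(20,-8)=23256 g(20,-6)=38760 g(20,-4)=48450 g(20,-2)=41990 g(20,0)=16796
t=21: g(21,-21)=1 g(21,-19)=20 g(21,-17)=189 g(21,-15)=1120 g(21,-13)=4655 g(21,-11)=14364 g(21,-9)=33915 g(21,-7)=62016 g(21,-5)=87210 g(21,-3)=90440 g(21,-1)=58786
t=22: g(22,-22)=1 g(22,-20)=21 g(22,-18)=209 g(22,-16)=1309 g(22,-14)=5775 g(22,-12)=19019 g(22,-10)=48279 g(22,-8)=95931 g(22,-6)=149226 g(22,-4)=177650 g(22,-2)=149226 g(22,0)=58786
t=23: g(23,-23)=1 g(23,-21)=22 g(23,-19)=230 g(23,-17)=1518 g(23,-15)=7084 g(23,-13)=24794 g(23,-11)=67298 g(23,-9)=144210 g(23,-7)=245157 g(23,-5)=326876 g(23,-3)=326876 g(23,-1)=208012
t=24: g(24,-24)=1 g(24,-22)=23 g(24,-20)=252 g(24,-18)=1748 g(24,-16)=8602 g(24,-14)=31878 g(24,-12)=92092 g(24,-10)=211508 g(24,-8)=389367 g(24,-6)=572033 g(24,-4)=653752 g(24,-2)=534888 g(24,0)=208012
t=25: g(25,-25)=1 g(25,-23)=24 g(25,-21)=275 g(25,-19)=2000 g(25,-17)=10350 g(25,-15)=40480 g(25,-13)=123970 g(25,-11)=303600 g(25,-9)=600875 g(25,-7)=961400 g(25,-5)=1225785 g(25,-3)=1188640 g(25,-1)=742900
t=26: g(26,-26)=1 g(26,-24)=25 g(26,-22)=299 g(26,-20)=2275 g(26,-18)=12350 g(26,-16)=50830 g(26,-14)=164450 g(26,-12)=427570 g(26,-10)=904475 g(26,-8)=1562275 g(26,-6)=2187185 g(26,-4)=2414425 g(26,-2)=1931540 g(26,0)=742900
t=27: g(27,-27)=1 g(27,-25)=26 g(27,-23)=324 g(27,-21)=2574 g(27,-19)=14625 g(27,-17)=63180 g(27,-15)=215280 g(27,-13)=592020 g(27,-11)=1332045 g(27,-9)=2466750 g(27,-7)=3749460 g(27,-5)=4601610 g(27,-3)=4345965 g(27,-1)=2674440
t=28: g(28,-28)=1 g(28,-26)=27 g(28,-24)=350 g(28,-22)=2898 g(28,-20)=17199 g(28,-18)=77805 g(28,-16)=278460 g(28,-14)=807300 g(28,-12)=1924065 g(28,-10)=3798795 g(28,-8)=6216210 g(28,-6)=8351070 g(28,-4)=8947575 g(28,-2)=7020405 g(28,0)=2674440
Paths never hitting 1: Σ_s g(28,s) = 40116600
Paths hitting 1: 2^28 - 40116600 = 228318856
P = 228318856/268435456 = 28539857/33554432

Answer: 28539857/33554432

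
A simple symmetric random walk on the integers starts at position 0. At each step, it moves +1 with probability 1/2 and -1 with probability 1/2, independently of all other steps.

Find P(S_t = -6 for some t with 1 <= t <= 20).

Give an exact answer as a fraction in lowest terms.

Answer: 24805/131072

Derivation:
Count via complement. Let g(t,s) = #length-t paths at position s with S_1..S_t all ≠ -6.
g(t,s) = g(t-1,s-1) + g(t-1,s+1) for s ≠ -6; g(t,-6) = 0.
t=0: g(0,0)=1
t=1: g(1,-1)=1 g(1,1)=1
t=2: g(2,-2)=1 g(2,0)=2 g(2,2)=1
t=3: g(3,-3)=1 g(3,-1)=3 g(3,1)=3 g(3,3)=1
t=4: g(4,-4)=1 g(4,-2)=4 g(4,0)=6 g(4,2)=4 g(4,4)=1
t=5: g(5,-5)=1 g(5,-3)=5 g(5,-1)=10 g(5,1)=10 g(5,3)=5 g(5,5)=1
t=6: g(6,-4)=6 g(6,-2)=15 g(6,0)=20 g(6,2)=15 g(6,4)=6 g(6,6)=1
t=7: g(7,-5)=6 g(7,-3)=21 g(7,-1)=35 g(7,1)=35 g(7,3)=21 g(7,5)=7 g(7,7)=1
t=8: g(8,-4)=27 g(8,-2)=56 g(8,0)=70 g(8,2)=56 g(8,4)=28 g(8,6)=8 g(8,8)=1
t=9: g(9,-5)=27 g(9,-3)=83 g(9,-1)=126 g(9,1)=126 g(9,3)=84 g(9,5)=36 g(9,7)=9 g(9,9)=1
t=10: g(10,-4)=110 g(10,-2)=209 g(10,0)=252 g(10,2)=210 g(10,4)=120 g(10,6)=45 g(10,8)=10 g(10,10)=1
t=11: g(11,-5)=110 g(11,-3)=319 g(11,-1)=461 g(11,1)=462 g(11,3)=330 g(11,5)=165 g(11,7)=55 g(11,9)=11 g(11,11)=1
t=12: g(12,-4)=429 g(12,-2)=780 g(12,0)=923 g(12,2)=792 g(12,4)=495 g(12,6)=220 g(12,8)=66 g(12,10)=12 g(12,12)=1
t=13: g(13,-5)=429 g(13,-3)=1209 g(13,-1)=1703 g(13,1)=1715 g(13,3)=1287 g(13,5)=715 g(13,7)=286 g(13,9)=78 g(13,11)=13 g(13,13)=1
t=14: g(14,-4)=1638 g(14,-2)=2912 g(14,0)=3418 g(14,2)=3002 g(14,4)=2002 g(14,6)=1001 g(14,8)=364 g(14,10)=91 g(14,12)=14 g(14,14)=1
t=15: g(15,-5)=1638 g(15,-3)=4550 g(15,-1)=6330 g(15,1)=6420 g(15,3)=5004 g(15,5)=3003 g(15,7)=1365 g(15,9)=455 g(15,11)=105 g(15,13)=15 g(15,15)=1
t=16: g(16,-4)=6188 g(16,-2)=10880 g(16,0)=12750 g(16,2)=11424 g(16,4)=8007 g(16,6)=4368 g(16,8)=1820 g(16,10)=560 g(16,12)=120 g(16,14)=16 g(16,16)=1
t=17: g(17,-5)=6188 g(17,-3)=17068 g(17,-1)=23630 g(17,1)=24174 g(17,3)=19431 g(17,5)=12375 g(17,7)=6188 g(17,9)=2380 g(17,11)=680 g(17,13)=136 g(17,15)=17 g(17,17)=1
t=18: g(18,-4)=23256 g(18,-2)=40698 g(18,0)=47804 g(18,2)=43605 g(18,4)=31806 g(18,6)=18563 g(18,8)=8568 g(18,10)=3060 g(18,12)=816 g(18,14)=153 g(18,16)=18 g(18,18)=1
t=19: g(19,-5)=23256 g(19,-3)=63954 g(19,-1)=88502 g(19,1)=91409 g(19,3)=75411 g(19,5)=50369 g(19,7)=27131 g(19,9)=11628 g(19,11)=3876 g(19,13)=969 g(19,15)=171 g(19,17)=19 g(19,19)=1
t=20: g(20,-4)=87210 g(20,-2)=152456 g(20,0)=179911 g(20,2)=166820 g(20,4)=125780 g(20,6)=77500 g(20,8)=38759 g(20,10)=15504 g(20,12)=4845 g(20,14)=1140 g(20,16)=190 g(20,18)=20 g(20,20)=1
Paths never hitting -6: Σ_s g(20,s) = 850136
Paths hitting -6: 2^20 - 850136 = 198440
P = 198440/1048576 = 24805/131072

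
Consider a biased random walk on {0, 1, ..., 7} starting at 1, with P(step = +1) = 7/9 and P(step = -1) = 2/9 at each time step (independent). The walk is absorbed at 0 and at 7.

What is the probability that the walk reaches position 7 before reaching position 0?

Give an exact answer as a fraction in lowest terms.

Answer: 117649/164683

Derivation:
Biased walk: p = 7/9, q = 2/9, r = q/p = 2/7
Gambler's ruin: P(hit 7 before 0 | start at 1) = (1 - r^a)/(1 - r^N)
r^1 = 2/7; r^7 = 128/823543
P = (1 - 2/7) / (1 - 128/823543) = 5/7 / 823415/823543 = 117649/164683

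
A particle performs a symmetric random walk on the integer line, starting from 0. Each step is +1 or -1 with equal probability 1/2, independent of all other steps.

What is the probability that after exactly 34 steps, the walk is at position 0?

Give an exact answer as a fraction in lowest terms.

To return to 0 after 34 steps: need exactly 17 steps of +1 and 17 of -1.
Favorable paths: C(34,17) = 2333606220
Total paths: 2^34 = 17179869184
P = 2333606220/17179869184 = 583401555/4294967296

Answer: 583401555/4294967296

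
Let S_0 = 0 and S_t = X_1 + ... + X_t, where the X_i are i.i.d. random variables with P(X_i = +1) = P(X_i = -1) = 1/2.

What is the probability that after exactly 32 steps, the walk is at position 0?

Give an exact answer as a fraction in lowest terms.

Answer: 300540195/2147483648

Derivation:
To return to 0 after 32 steps: need exactly 16 steps of +1 and 16 of -1.
Favorable paths: C(32,16) = 601080390
Total paths: 2^32 = 4294967296
P = 601080390/4294967296 = 300540195/2147483648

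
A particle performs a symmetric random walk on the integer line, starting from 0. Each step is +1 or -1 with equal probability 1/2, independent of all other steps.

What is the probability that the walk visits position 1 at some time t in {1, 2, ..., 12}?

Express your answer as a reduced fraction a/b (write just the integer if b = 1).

Count via complement. Let g(t,s) = #length-t paths at position s with S_1..S_t all ≠ 1.
g(t,s) = g(t-1,s-1) + g(t-1,s+1) for s ≠ 1; g(t,1) = 0.
t=0: g(0,0)=1
t=1: g(1,-1)=1
t=2: g(2,-2)=1 g(2,0)=1
t=3: g(3,-3)=1 g(3,-1)=2
t=4: g(4,-4)=1 g(4,-2)=3 g(4,0)=2
t=5: g(5,-5)=1 g(5,-3)=4 g(5,-1)=5
t=6: g(6,-6)=1 g(6,-4)=5 g(6,-2)=9 g(6,0)=5
t=7: g(7,-7)=1 g(7,-5)=6 g(7,-3)=14 g(7,-1)=14
t=8: g(8,-8)=1 g(8,-6)=7 g(8,-4)=20 g(8,-2)=28 g(8,0)=14
t=9: g(9,-9)=1 g(9,-7)=8 g(9,-5)=27 g(9,-3)=48 g(9,-1)=42
t=10: g(10,-10)=1 g(10,-8)=9 g(10,-6)=35 g(10,-4)=75 g(10,-2)=90 g(10,0)=42
t=11: g(11,-11)=1 g(11,-9)=10 g(11,-7)=44 g(11,-5)=110 g(11,-3)=165 g(11,-1)=132
t=12: g(12,-12)=1 g(12,-10)=11 g(12,-8)=54 g(12,-6)=154 g(12,-4)=275 g(12,-2)=297 g(12,0)=132
Paths never hitting 1: Σ_s g(12,s) = 924
Paths hitting 1: 2^12 - 924 = 3172
P = 3172/4096 = 793/1024

Answer: 793/1024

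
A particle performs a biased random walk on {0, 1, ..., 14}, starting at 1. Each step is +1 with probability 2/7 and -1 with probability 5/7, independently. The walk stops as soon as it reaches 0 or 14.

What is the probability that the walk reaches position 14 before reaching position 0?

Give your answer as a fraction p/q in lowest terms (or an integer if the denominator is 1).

Answer: 8192/2034499747

Derivation:
Biased walk: p = 2/7, q = 5/7, r = q/p = 5/2
Gambler's ruin: P(hit 14 before 0 | start at 1) = (1 - r^a)/(1 - r^N)
r^1 = 5/2; r^14 = 6103515625/16384
P = (1 - 5/2) / (1 - 6103515625/16384) = -3/2 / -6103499241/16384 = 8192/2034499747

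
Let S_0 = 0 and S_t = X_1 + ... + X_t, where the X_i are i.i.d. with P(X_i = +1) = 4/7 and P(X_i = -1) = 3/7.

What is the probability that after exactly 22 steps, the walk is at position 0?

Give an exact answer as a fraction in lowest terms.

To be at 0 after 22 steps: need exactly 11 steps of +1 and 11 of -1.
Number of such sequences: C(22,11) = 705432
Each has probability (4/7)^11 · (3/7)^11 = 743008370688/3909821048582988049
P = 705432 · 743008370688/3909821048582988049 = 74877411564453888/558545864083284007

Answer: 74877411564453888/558545864083284007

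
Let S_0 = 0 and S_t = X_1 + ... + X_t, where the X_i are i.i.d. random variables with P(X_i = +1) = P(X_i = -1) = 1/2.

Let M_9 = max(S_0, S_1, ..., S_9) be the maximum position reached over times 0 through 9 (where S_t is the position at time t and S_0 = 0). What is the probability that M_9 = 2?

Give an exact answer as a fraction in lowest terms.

Let M_9 = max(S_0,...,S_9). Use the reflection principle: for j ≥ 1, #{paths with M_9 ≥ j} = #{S_9 ≥ j} + #{S_9 ≥ j+1}.
By reflection, #{M_9 ≥ 2} = #{S_9 ≥ 2} + #{S_9 ≥ 3} = 130 + 130 = 260.
#{M_9 ≥ 3} = #{S_9 ≥ 3} + #{S_9 ≥ 4} = 130 + 46 = 176.
#{M_9 = 2} = 260 - 176 = 84.
P(M_9 = 2) = 84/512 = 21/128

Answer: 21/128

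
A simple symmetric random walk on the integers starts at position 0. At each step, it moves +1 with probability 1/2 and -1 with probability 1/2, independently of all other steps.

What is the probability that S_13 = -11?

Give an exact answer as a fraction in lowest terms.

To reach position -11 after 13 steps: need 1 step of +1 and 12 of -1.
Favorable paths: C(13,1) = 13
Total paths: 2^13 = 8192
P = 13/8192 = 13/8192

Answer: 13/8192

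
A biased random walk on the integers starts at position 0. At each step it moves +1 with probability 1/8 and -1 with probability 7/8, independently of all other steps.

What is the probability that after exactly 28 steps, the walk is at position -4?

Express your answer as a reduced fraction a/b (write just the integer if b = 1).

To reach position -4 after 28 steps: need 12 steps of +1 and 16 steps of -1.
Number of such sequences: C(28,12) = 30421755
Each has probability (1/8)^12 · (7/8)^16 = 33232930569601/19342813113834066795298816
P = 30421755 · 33232930569601/19342813113834066795298816 = 1011004071720412069755/19342813113834066795298816

Answer: 1011004071720412069755/19342813113834066795298816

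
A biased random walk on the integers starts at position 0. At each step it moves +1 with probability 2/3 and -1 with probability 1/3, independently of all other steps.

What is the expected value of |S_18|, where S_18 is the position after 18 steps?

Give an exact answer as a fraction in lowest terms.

Answer: 269079674/43046721

Derivation:
S_18 takes values m ≡ 0 (mod 2) with |m| ≤ 18; P(S_18=m) = C(18,(18+m)/2) · (2/3)^((18+m)/2) · (1/3)^((18-m)/2).
Distribution: P(S=-18)=1/387420489, P(S=-16)=4/43046721, P(S=-14)=68/43046721, P(S=-12)=2176/129140163, P(S=-10)=5440/43046721, P(S=-8)=30464/43046721, P(S=-6)=396032/129140163, P(S=-4)=452608/43046721, P(S=-2)=1244672/43046721, P(S=0)=24893440/387420489, P(S=2)=4978688/43046721, P(S=4)=7241728/43046721, P(S=6)=25346048/129140163, P(S=8)=7798784/43046721, P(S=10)=5570560/43046721, P(S=12)=8912896/129140163, P(S=14)=1114112/43046721, P(S=16)=262144/43046721, P(S=18)=262144/387420489
E[|S_18|] = Σ_m |m|·P(S_18=m) = 269079674/43046721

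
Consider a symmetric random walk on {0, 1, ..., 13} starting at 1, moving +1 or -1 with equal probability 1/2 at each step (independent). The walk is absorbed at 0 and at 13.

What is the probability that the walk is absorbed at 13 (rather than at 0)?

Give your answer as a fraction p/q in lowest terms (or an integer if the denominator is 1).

Answer: 1/13

Derivation:
Symmetric walk (p = 1/2): the harmonic-function argument gives P(hit 13 before 0 | start at 1) = a/N.
P = 1/13 = 1/13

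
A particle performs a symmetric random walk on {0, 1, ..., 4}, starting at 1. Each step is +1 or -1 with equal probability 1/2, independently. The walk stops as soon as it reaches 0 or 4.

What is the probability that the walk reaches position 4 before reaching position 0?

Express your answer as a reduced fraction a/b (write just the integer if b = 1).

Symmetric walk (p = 1/2): the harmonic-function argument gives P(hit 4 before 0 | start at 1) = a/N.
P = 1/4 = 1/4

Answer: 1/4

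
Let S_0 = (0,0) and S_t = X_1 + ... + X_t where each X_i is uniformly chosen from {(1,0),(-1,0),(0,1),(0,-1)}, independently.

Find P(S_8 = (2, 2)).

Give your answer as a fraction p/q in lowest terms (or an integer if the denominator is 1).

Answer: 245/8192

Derivation:
Let h be the number of horizontal steps (so 8-h are vertical). To end at (2,2) need (h+2)/2 right-steps and ((8-h)+2)/2 up-steps.
Sum over h with 2 ≤ h ≤ 6, h ≡ 0 (mod 2), 8-h ≡ 0 (mod 2):
h=2: C(8,2)·C(2,2)·C(6,4) = 28·1·15 = 420
h=4: C(8,4)·C(4,3)·C(4,3) = 70·4·4 = 1120
h=6: C(8,6)·C(6,4)·C(2,2) = 28·15·1 = 420
Total favorable: 1960
Total paths: 4^8 = 65536
P = 1960/65536 = 245/8192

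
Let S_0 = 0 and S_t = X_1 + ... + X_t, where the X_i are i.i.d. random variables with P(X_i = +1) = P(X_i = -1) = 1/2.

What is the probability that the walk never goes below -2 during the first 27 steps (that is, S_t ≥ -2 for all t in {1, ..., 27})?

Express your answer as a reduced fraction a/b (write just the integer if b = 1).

Answer: 14375115/33554432

Derivation:
Let f(t,s) = #length-t paths at position s with S_1..S_t all ≥ -2.
f(t,s) = f(t-1,s-1) + f(t-1,s+1) for s ≥ -2; f(t,s) = 0 for s < -2.
t=0: f(0,0)=1
t=1: f(1,-1)=1 f(1,1)=1
t=2: f(2,-2)=1 f(2,0)=2 f(2,2)=1
t=3: f(3,-1)=3 f(3,1)=3 f(3,3)=1
t=4: f(4,-2)=3 f(4,0)=6 f(4,2)=4 f(4,4)=1
t=5: f(5,-1)=9 f(5,1)=10 f(5,3)=5 f(5,5)=1
t=6: f(6,-2)=9 f(6,0)=19 f(6,2)=15 f(6,4)=6 f(6,6)=1
t=7: f(7,-1)=28 f(7,1)=34 f(7,3)=21 f(7,5)=7 f(7,7)=1
t=8: f(8,-2)=28 f(8,0)=62 f(8,2)=55 f(8,4)=28 f(8,6)=8 f(8,8)=1
t=9: f(9,-1)=90 f(9,1)=117 f(9,3)=83 f(9,5)=36 f(9,7)=9 f(9,9)=1
t=10: f(10,-2)=90 f(10,0)=207 f(10,2)=200 f(10,4)=119 f(10,6)=45 f(10,8)=10 f(10,10)=1
t=11: f(11,-1)=297 f(11,1)=407 f(11,3)=319 f(11,5)=164 f(11,7)=55 f(11,9)=11 f(11,11)=1
t=12: f(12,-2)=297 f(12,0)=704 f(12,2)=726 f(12,4)=483 f(12,6)=219 f(12,8)=66 f(12,10)=12 f(12,12)=1
t=13: f(13,-1)=1001 f(13,1)=1430 f(13,3)=1209 f(13,5)=702 f(13,7)=285 f(13,9)=78 f(13,11)=13 f(13,13)=1
t=14: f(14,-2)=1001 f(14,0)=2431 f(14,2)=2639 f(14,4)=1911 f(14,6)=987 f(14,8)=363 f(14,10)=91 f(14,12)=14 f(14,14)=1
t=15: f(15,-1)=3432 f(15,1)=5070 f(15,3)=4550 f(15,5)=2898 f(15,7)=1350 f(15,9)=454 f(15,11)=105 f(15,13)=15 f(15,15)=1
t=16: f(16,-2)=3432 f(16,0)=8502 f(16,2)=9620 f(16,4)=7448 f(16,6)=4248 f(16,8)=1804 f(16,10)=559 f(16,12)=120 f(16,14)=16 f(16,16)=1
t=17: f(17,-1)=11934 f(17,1)=18122 f(17,3)=17068 f(17,5)=11696 f(17,7)=6052 f(17,9)=2363 f(17,11)=679 f(17,13)=136 f(17,15)=17 f(17,17)=1
t=18: f(18,-2)=11934 f(18,0)=30056 f(18,2)=35190 f(18,4)=28764 f(18,6)=17748 f(18,8)=8415 f(18,10)=3042 f(18,12)=815 f(18,14)=153 f(18,16)=18 f(18,18)=1
t=19: f(19,-1)=41990 f(19,1)=65246 f(19,3)=63954 f(19,5)=46512 f(19,7)=26163 f(19,9)=11457 f(19,11)=3857 f(19,13)=968 f(19,15)=171 f(19,17)=19 f(19,19)=1
t=20: f(20,-2)=41990 f(20,0)=107236 f(20,2)=129200 f(20,4)=110466 f(20,6)=72675 f(20,8)=37620 f(20,10)=15314 f(20,12)=4825 f(20,14)=1139 f(20,16)=190 f(20,18)=20 f(20,20)=1
t=21: f(21,-1)=149226 f(21,1)=236436 f(21,3)=239666 f(21,5)=183141 f(21,7)=110295 f(21,9)=52934 f(21,11)=20139 f(21,13)=5964 f(21,15)=1329 f(21,17)=210 f(21,19)=21 f(21,21)=1
t=22: f(22,-2)=149226 f(22,0)=385662 f(22,2)=476102 f(22,4)=422807 f(22,6)=293436 f(22,8)=163229 f(22,10)=73073 f(22,12)=26103 f(22,14)=7293 f(22,16)=1539 f(22,18)=231 f(22,20)=22 f(22,22)=1
t=23: f(23,-1)=534888 f(23,1)=861764 f(23,3)=898909 f(23,5)=716243 f(23,7)=456665 f(23,9)=236302 f(23,11)=99176 f(23,13)=33396 f(23,15)=8832 f(23,17)=1770 f(23,19)=253 f(23,21)=23 f(23,23)=1
t=24: f(24,-2)=534888 f(24,0)=1396652 f(24,2)=1760673 f(24,4)=1615152 f(24,6)=1172908 f(24,8)=692967 f(24,10)=335478 f(24,12)=132572 f(24,14)=42228 f(24,16)=10602 f(24,18)=2023 f(24,20)=276 f(24,22)=24 f(24,24)=1
t=25: f(25,-1)=1931540 f(25,1)=3157325 f(25,3)=3375825 f(25,5)=2788060 f(25,7)=1865875 f(25,9)=1028445 f(25,11)=468050 f(25,13)=174800 f(25,15)=52830 f(25,17)=12625 f(25,19)=2299 f(25,21)=300 f(25,23)=25 f(25,25)=1
t=26: f(26,-2)=1931540 f(26,0)=5088865 f(26,2)=6533150 f(26,4)=6163885 f(26,6)=4653935 f(26,8)=2894320 f(26,10)=1496495 f(26,12)=642850 f(26,14)=227630 f(26,16)=65455 f(26,18)=14924 f(26,20)=2599 f(26,22)=325 f(26,24)=26 f(26,26)=1
t=27: f(27,-1)=7020405 f(27,1)=11622015 f(27,3)=12697035 f(27,5)=10817820 f(27,7)=7548255 f(27,9)=4390815 f(27,11)=2139345 f(27,13)=870480 f(27,15)=293085 f(27,17)=80379 f(27,19)=17523 f(27,21)=2924 f(27,23)=351 f(27,25)=27 f(27,27)=1
Σ_s f(27,s) = 57500460
P = 57500460/134217728 = 14375115/33554432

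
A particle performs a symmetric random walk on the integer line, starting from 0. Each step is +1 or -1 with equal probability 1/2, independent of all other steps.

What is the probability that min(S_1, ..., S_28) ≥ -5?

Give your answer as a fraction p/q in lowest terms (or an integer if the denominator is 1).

Let f(t,s) = #length-t paths at position s with S_1..S_t all ≥ -5.
f(t,s) = f(t-1,s-1) + f(t-1,s+1) for s ≥ -5; f(t,s) = 0 for s < -5.
t=0: f(0,0)=1
t=1: f(1,-1)=1 f(1,1)=1
t=2: f(2,-2)=1 f(2,0)=2 f(2,2)=1
t=3: f(3,-3)=1 f(3,-1)=3 f(3,1)=3 f(3,3)=1
t=4: f(4,-4)=1 f(4,-2)=4 f(4,0)=6 f(4,2)=4 f(4,4)=1
t=5: f(5,-5)=1 f(5,-3)=5 f(5,-1)=10 f(5,1)=10 f(5,3)=5 f(5,5)=1
t=6: f(6,-4)=6 f(6,-2)=15 f(6,0)=20 f(6,2)=15 f(6,4)=6 f(6,6)=1
t=7: f(7,-5)=6 f(7,-3)=21 f(7,-1)=35 f(7,1)=35 f(7,3)=21 f(7,5)=7 f(7,7)=1
t=8: f(8,-4)=27 f(8,-2)=56 f(8,0)=70 f(8,2)=56 f(8,4)=28 f(8,6)=8 f(8,8)=1
t=9: f(9,-5)=27 f(9,-3)=83 f(9,-1)=126 f(9,1)=126 f(9,3)=84 f(9,5)=36 f(9,7)=9 f(9,9)=1
t=10: f(10,-4)=110 f(10,-2)=209 f(10,0)=252 f(10,2)=210 f(10,4)=120 f(10,6)=45 f(10,8)=10 f(10,10)=1
t=11: f(11,-5)=110 f(11,-3)=319 f(11,-1)=461 f(11,1)=462 f(11,3)=330 f(11,5)=165 f(11,7)=55 f(11,9)=11 f(11,11)=1
t=12: f(12,-4)=429 f(12,-2)=780 f(12,0)=923 f(12,2)=792 f(12,4)=495 f(12,6)=220 f(12,8)=66 f(12,10)=12 f(12,12)=1
t=13: f(13,-5)=429 f(13,-3)=1209 f(13,-1)=1703 f(13,1)=1715 f(13,3)=1287 f(13,5)=715 f(13,7)=286 f(13,9)=78 f(13,11)=13 f(13,13)=1
t=14: f(14,-4)=1638 f(14,-2)=2912 f(14,0)=3418 f(14,2)=3002 f(14,4)=2002 f(14,6)=1001 f(14,8)=364 f(14,10)=91 f(14,12)=14 f(14,14)=1
t=15: f(15,-5)=1638 f(15,-3)=4550 f(15,-1)=6330 f(15,1)=6420 f(15,3)=5004 f(15,5)=3003 f(15,7)=1365 f(15,9)=455 f(15,11)=105 f(15,13)=15 f(15,15)=1
t=16: f(16,-4)=6188 f(16,-2)=10880 f(16,0)=12750 f(16,2)=11424 f(16,4)=8007 f(16,6)=4368 f(16,8)=1820 f(16,10)=560 f(16,12)=120 f(16,14)=16 f(16,16)=1
t=17: f(17,-5)=6188 f(17,-3)=17068 f(17,-1)=23630 f(17,1)=24174 f(17,3)=19431 f(17,5)=12375 f(17,7)=6188 f(17,9)=2380 f(17,11)=680 f(17,13)=136 f(17,15)=17 f(17,17)=1
t=18: f(18,-4)=23256 f(18,-2)=40698 f(18,0)=47804 f(18,2)=43605 f(18,4)=31806 f(18,6)=18563 f(18,8)=8568 f(18,10)=3060 f(18,12)=816 f(18,14)=153 f(18,16)=18 f(18,18)=1
t=19: f(19,-5)=23256 f(19,-3)=63954 f(19,-1)=88502 f(19,1)=91409 f(19,3)=75411 f(19,5)=50369 f(19,7)=27131 f(19,9)=11628 f(19,11)=3876 f(19,13)=969 f(19,15)=171 f(19,17)=19 f(19,19)=1
t=20: f(20,-4)=87210 f(20,-2)=152456 f(20,0)=179911 f(20,2)=166820 f(20,4)=125780 f(20,6)=77500 f(20,8)=38759 f(20,10)=15504 f(20,12)=4845 f(20,14)=1140 f(20,16)=190 f(20,18)=20 f(20,20)=1
t=21: f(21,-5)=87210 f(21,-3)=239666 f(21,-1)=332367 f(21,1)=346731 f(21,3)=292600 f(21,5)=203280 f(21,7)=116259 f(21,9)=54263 f(21,11)=20349 f(21,13)=5985 f(21,15)=1330 f(21,17)=210 f(21,19)=21 f(21,21)=1
t=22: f(22,-4)=326876 f(22,-2)=572033 f(22,0)=679098 f(22,2)=639331 f(22,4)=495880 f(22,6)=319539 f(22,8)=170522 f(22,10)=74612 f(22,12)=26334 f(22,14)=7315 f(22,16)=1540 f(22,18)=231 f(22,20)=22 f(22,22)=1
t=23: f(23,-5)=326876 f(23,-3)=898909 f(23,-1)=1251131 f(23,1)=1318429 f(23,3)=1135211 f(23,5)=815419 f(23,7)=490061 f(23,9)=245134 f(23,11)=100946 f(23,13)=33649 f(23,15)=8855 f(23,17)=1771 f(23,19)=253 f(23,21)=23 f(23,23)=1
t=24: f(24,-4)=1225785 f(24,-2)=2150040 f(24,0)=2569560 f(24,2)=2453640 f(24,4)=1950630 f(24,6)=1305480 f(24,8)=735195 f(24,10)=346080 f(24,12)=134595 f(24,14)=42504 f(24,16)=10626 f(24,18)=2024 f(24,20)=276 f(24,22)=24 f(24,24)=1
t=25: f(25,-5)=1225785 f(25,-3)=3375825 f(25,-1)=4719600 f(25,1)=5023200 f(25,3)=4404270 f(25,5)=3256110 f(25,7)=2040675 f(25,9)=1081275 f(25,11)=480675 f(25,13)=177099 f(25,15)=53130 f(25,17)=12650 f(25,19)=2300 f(25,21)=300 f(25,23)=25 f(25,25)=1
t=26: f(26,-4)=4601610 f(26,-2)=8095425 f(26,0)=9742800 f(26,2)=9427470 f(26,4)=7660380 f(26,6)=5296785 f(26,8)=3121950 f(26,10)=1561950 f(26,12)=657774 f(26,14)=230229 f(26,16)=65780 f(26,18)=14950 f(26,20)=2600 f(26,22)=325 f(26,24)=26 f(26,26)=1
t=27: f(27,-5)=4601610 f(27,-3)=12697035 f(27,-1)=17838225 f(27,1)=19170270 f(27,3)=17087850 f(27,5)=12957165 f(27,7)=8418735 f(27,9)=4683900 f(27,11)=2219724 f(27,13)=888003 f(27,15)=296009 f(27,17)=80730 f(27,19)=17550 f(27,21)=2925 f(27,23)=351 f(27,25)=27 f(27,27)=1
t=28: f(28,-4)=17298645 f(28,-2)=30535260 f(28,0)=37008495 f(28,2)=36258120 f(28,4)=30045015 f(28,6)=21375900 f(28,8)=13102635 f(28,10)=6903624 f(28,12)=3107727 f(28,14)=1184012 f(28,16)=376739 f(28,18)=98280 f(28,20)=20475 f(28,22)=3276 f(28,24)=378 f(28,26)=28 f(28,28)=1
Σ_s f(28,s) = 197318610
P = 197318610/268435456 = 98659305/134217728

Answer: 98659305/134217728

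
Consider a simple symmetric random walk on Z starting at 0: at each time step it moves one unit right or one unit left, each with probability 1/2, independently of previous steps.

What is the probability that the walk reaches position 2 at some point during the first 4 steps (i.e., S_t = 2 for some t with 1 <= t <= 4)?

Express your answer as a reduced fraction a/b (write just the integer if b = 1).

Answer: 3/8

Derivation:
Count via complement. Let g(t,s) = #length-t paths at position s with S_1..S_t all ≠ 2.
g(t,s) = g(t-1,s-1) + g(t-1,s+1) for s ≠ 2; g(t,2) = 0.
t=0: g(0,0)=1
t=1: g(1,-1)=1 g(1,1)=1
t=2: g(2,-2)=1 g(2,0)=2
t=3: g(3,-3)=1 g(3,-1)=3 g(3,1)=2
t=4: g(4,-4)=1 g(4,-2)=4 g(4,0)=5
Paths never hitting 2: Σ_s g(4,s) = 10
Paths hitting 2: 2^4 - 10 = 6
P = 6/16 = 3/8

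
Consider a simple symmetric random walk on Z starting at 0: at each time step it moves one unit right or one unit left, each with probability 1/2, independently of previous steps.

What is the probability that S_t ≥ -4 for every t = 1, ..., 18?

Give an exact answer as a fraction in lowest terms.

Answer: 24973/32768

Derivation:
Let f(t,s) = #length-t paths at position s with S_1..S_t all ≥ -4.
f(t,s) = f(t-1,s-1) + f(t-1,s+1) for s ≥ -4; f(t,s) = 0 for s < -4.
t=0: f(0,0)=1
t=1: f(1,-1)=1 f(1,1)=1
t=2: f(2,-2)=1 f(2,0)=2 f(2,2)=1
t=3: f(3,-3)=1 f(3,-1)=3 f(3,1)=3 f(3,3)=1
t=4: f(4,-4)=1 f(4,-2)=4 f(4,0)=6 f(4,2)=4 f(4,4)=1
t=5: f(5,-3)=5 f(5,-1)=10 f(5,1)=10 f(5,3)=5 f(5,5)=1
t=6: f(6,-4)=5 f(6,-2)=15 f(6,0)=20 f(6,2)=15 f(6,4)=6 f(6,6)=1
t=7: f(7,-3)=20 f(7,-1)=35 f(7,1)=35 f(7,3)=21 f(7,5)=7 f(7,7)=1
t=8: f(8,-4)=20 f(8,-2)=55 f(8,0)=70 f(8,2)=56 f(8,4)=28 f(8,6)=8 f(8,8)=1
t=9: f(9,-3)=75 f(9,-1)=125 f(9,1)=126 f(9,3)=84 f(9,5)=36 f(9,7)=9 f(9,9)=1
t=10: f(10,-4)=75 f(10,-2)=200 f(10,0)=251 f(10,2)=210 f(10,4)=120 f(10,6)=45 f(10,8)=10 f(10,10)=1
t=11: f(11,-3)=275 f(11,-1)=451 f(11,1)=461 f(11,3)=330 f(11,5)=165 f(11,7)=55 f(11,9)=11 f(11,11)=1
t=12: f(12,-4)=275 f(12,-2)=726 f(12,0)=912 f(12,2)=791 f(12,4)=495 f(12,6)=220 f(12,8)=66 f(12,10)=12 f(12,12)=1
t=13: f(13,-3)=1001 f(13,-1)=1638 f(13,1)=1703 f(13,3)=1286 f(13,5)=715 f(13,7)=286 f(13,9)=78 f(13,11)=13 f(13,13)=1
t=14: f(14,-4)=1001 f(14,-2)=2639 f(14,0)=3341 f(14,2)=2989 f(14,4)=2001 f(14,6)=1001 f(14,8)=364 f(14,10)=91 f(14,12)=14 f(14,14)=1
t=15: f(15,-3)=3640 f(15,-1)=5980 f(15,1)=6330 f(15,3)=4990 f(15,5)=3002 f(15,7)=1365 f(15,9)=455 f(15,11)=105 f(15,13)=15 f(15,15)=1
t=16: f(16,-4)=3640 f(16,-2)=9620 f(16,0)=12310 f(16,2)=11320 f(16,4)=7992 f(16,6)=4367 f(16,8)=1820 f(16,10)=560 f(16,12)=120 f(16,14)=16 f(16,16)=1
t=17: f(17,-3)=13260 f(17,-1)=21930 f(17,1)=23630 f(17,3)=19312 f(17,5)=12359 f(17,7)=6187 f(17,9)=2380 f(17,11)=680 f(17,13)=136 f(17,15)=17 f(17,17)=1
t=18: f(18,-4)=13260 f(18,-2)=35190 f(18,0)=45560 f(18,2)=42942 f(18,4)=31671 f(18,6)=18546 f(18,8)=8567 f(18,10)=3060 f(18,12)=816 f(18,14)=153 f(18,16)=18 f(18,18)=1
Σ_s f(18,s) = 199784
P = 199784/262144 = 24973/32768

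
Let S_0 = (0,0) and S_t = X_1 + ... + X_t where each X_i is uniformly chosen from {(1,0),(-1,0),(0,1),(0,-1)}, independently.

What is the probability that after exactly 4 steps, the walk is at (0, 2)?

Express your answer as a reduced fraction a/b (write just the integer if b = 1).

Answer: 1/16

Derivation:
Let h be the number of horizontal steps (so 4-h are vertical). To end at (0,2) need (h+0)/2 right-steps and ((4-h)+2)/2 up-steps.
Sum over h with 0 ≤ h ≤ 2, h ≡ 0 (mod 2), 4-h ≡ 0 (mod 2):
h=0: C(4,0)·C(0,0)·C(4,3) = 1·1·4 = 4
h=2: C(4,2)·C(2,1)·C(2,2) = 6·2·1 = 12
Total favorable: 16
Total paths: 4^4 = 256
P = 16/256 = 1/16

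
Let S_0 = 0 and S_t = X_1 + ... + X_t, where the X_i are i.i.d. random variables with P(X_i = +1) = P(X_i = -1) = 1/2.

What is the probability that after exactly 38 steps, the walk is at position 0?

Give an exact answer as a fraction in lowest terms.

To return to 0 after 38 steps: need exactly 19 steps of +1 and 19 of -1.
Favorable paths: C(38,19) = 35345263800
Total paths: 2^38 = 274877906944
P = 35345263800/274877906944 = 4418157975/34359738368

Answer: 4418157975/34359738368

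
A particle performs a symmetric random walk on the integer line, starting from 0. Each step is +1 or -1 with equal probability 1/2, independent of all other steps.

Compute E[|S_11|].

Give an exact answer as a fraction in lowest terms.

Answer: 693/256

Derivation:
S_11 takes values m ≡ 1 (mod 2) with |m| ≤ 11; P(S_11=m) = C(11,(11+m)/2)/2^11.
Total paths: 2^11 = 2048
Distribution: P(S=-11)=1/2048, P(S=-9)=11/2048, P(S=-7)=55/2048, P(S=-5)=165/2048, P(S=-3)=330/2048, P(S=-1)=462/2048, P(S=1)=462/2048, P(S=3)=330/2048, P(S=5)=165/2048, P(S=7)=55/2048, P(S=9)=11/2048, P(S=11)=1/2048
E[|S_11|] = Σ_m |m|·P(S_11=m) = 5544/2048 = 693/256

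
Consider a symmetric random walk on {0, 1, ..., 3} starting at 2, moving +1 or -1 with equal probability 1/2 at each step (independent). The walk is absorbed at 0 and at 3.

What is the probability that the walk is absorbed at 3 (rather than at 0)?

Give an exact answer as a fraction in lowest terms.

Answer: 2/3

Derivation:
Symmetric walk (p = 1/2): the harmonic-function argument gives P(hit 3 before 0 | start at 2) = a/N.
P = 2/3 = 2/3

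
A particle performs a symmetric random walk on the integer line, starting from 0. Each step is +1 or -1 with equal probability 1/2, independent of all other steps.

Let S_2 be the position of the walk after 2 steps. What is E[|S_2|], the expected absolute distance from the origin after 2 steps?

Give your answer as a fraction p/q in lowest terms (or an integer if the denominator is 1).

Answer: 1

Derivation:
S_2 takes values m ≡ 0 (mod 2) with |m| ≤ 2; P(S_2=m) = C(2,(2+m)/2)/2^2.
Total paths: 2^2 = 4
Distribution: P(S=-2)=1/4, P(S=0)=2/4, P(S=2)=1/4
E[|S_2|] = Σ_m |m|·P(S_2=m) = 4/4 = 1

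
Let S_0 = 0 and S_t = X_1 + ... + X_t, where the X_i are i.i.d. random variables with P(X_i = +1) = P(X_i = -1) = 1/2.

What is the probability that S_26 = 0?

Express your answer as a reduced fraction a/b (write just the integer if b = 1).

To return to 0 after 26 steps: need exactly 13 steps of +1 and 13 of -1.
Favorable paths: C(26,13) = 10400600
Total paths: 2^26 = 67108864
P = 10400600/67108864 = 1300075/8388608

Answer: 1300075/8388608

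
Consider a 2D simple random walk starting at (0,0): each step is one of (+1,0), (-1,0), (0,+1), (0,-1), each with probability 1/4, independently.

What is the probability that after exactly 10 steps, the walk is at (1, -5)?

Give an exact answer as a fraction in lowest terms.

Let h be the number of horizontal steps (so 10-h are vertical). To end at (1,-5) need (h+1)/2 right-steps and ((10-h)-5)/2 up-steps.
Sum over h with 1 ≤ h ≤ 5, h ≡ 1 (mod 2), 10-h ≡ 1 (mod 2):
h=1: C(10,1)·C(1,1)·C(9,2) = 10·1·36 = 360
h=3: C(10,3)·C(3,2)·C(7,1) = 120·3·7 = 2520
h=5: C(10,5)·C(5,3)·C(5,0) = 252·10·1 = 2520
Total favorable: 5400
Total paths: 4^10 = 1048576
P = 5400/1048576 = 675/131072

Answer: 675/131072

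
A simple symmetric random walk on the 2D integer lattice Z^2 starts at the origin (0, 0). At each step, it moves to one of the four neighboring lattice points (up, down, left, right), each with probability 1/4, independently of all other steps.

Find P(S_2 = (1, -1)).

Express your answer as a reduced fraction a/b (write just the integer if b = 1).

Let h be the number of horizontal steps (so 2-h are vertical). To end at (1,-1) need (h+1)/2 right-steps and ((2-h)-1)/2 up-steps.
Sum over h with 1 ≤ h ≤ 1, h ≡ 1 (mod 2), 2-h ≡ 1 (mod 2):
h=1: C(2,1)·C(1,1)·C(1,0) = 2·1·1 = 2
Total favorable: 2
Total paths: 4^2 = 16
P = 2/16 = 1/8

Answer: 1/8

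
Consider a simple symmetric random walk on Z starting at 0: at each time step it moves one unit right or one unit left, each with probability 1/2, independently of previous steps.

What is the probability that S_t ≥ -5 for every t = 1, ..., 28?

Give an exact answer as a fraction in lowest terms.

Answer: 98659305/134217728

Derivation:
Let f(t,s) = #length-t paths at position s with S_1..S_t all ≥ -5.
f(t,s) = f(t-1,s-1) + f(t-1,s+1) for s ≥ -5; f(t,s) = 0 for s < -5.
t=0: f(0,0)=1
t=1: f(1,-1)=1 f(1,1)=1
t=2: f(2,-2)=1 f(2,0)=2 f(2,2)=1
t=3: f(3,-3)=1 f(3,-1)=3 f(3,1)=3 f(3,3)=1
t=4: f(4,-4)=1 f(4,-2)=4 f(4,0)=6 f(4,2)=4 f(4,4)=1
t=5: f(5,-5)=1 f(5,-3)=5 f(5,-1)=10 f(5,1)=10 f(5,3)=5 f(5,5)=1
t=6: f(6,-4)=6 f(6,-2)=15 f(6,0)=20 f(6,2)=15 f(6,4)=6 f(6,6)=1
t=7: f(7,-5)=6 f(7,-3)=21 f(7,-1)=35 f(7,1)=35 f(7,3)=21 f(7,5)=7 f(7,7)=1
t=8: f(8,-4)=27 f(8,-2)=56 f(8,0)=70 f(8,2)=56 f(8,4)=28 f(8,6)=8 f(8,8)=1
t=9: f(9,-5)=27 f(9,-3)=83 f(9,-1)=126 f(9,1)=126 f(9,3)=84 f(9,5)=36 f(9,7)=9 f(9,9)=1
t=10: f(10,-4)=110 f(10,-2)=209 f(10,0)=252 f(10,2)=210 f(10,4)=120 f(10,6)=45 f(10,8)=10 f(10,10)=1
t=11: f(11,-5)=110 f(11,-3)=319 f(11,-1)=461 f(11,1)=462 f(11,3)=330 f(11,5)=165 f(11,7)=55 f(11,9)=11 f(11,11)=1
t=12: f(12,-4)=429 f(12,-2)=780 f(12,0)=923 f(12,2)=792 f(12,4)=495 f(12,6)=220 f(12,8)=66 f(12,10)=12 f(12,12)=1
t=13: f(13,-5)=429 f(13,-3)=1209 f(13,-1)=1703 f(13,1)=1715 f(13,3)=1287 f(13,5)=715 f(13,7)=286 f(13,9)=78 f(13,11)=13 f(13,13)=1
t=14: f(14,-4)=1638 f(14,-2)=2912 f(14,0)=3418 f(14,2)=3002 f(14,4)=2002 f(14,6)=1001 f(14,8)=364 f(14,10)=91 f(14,12)=14 f(14,14)=1
t=15: f(15,-5)=1638 f(15,-3)=4550 f(15,-1)=6330 f(15,1)=6420 f(15,3)=5004 f(15,5)=3003 f(15,7)=1365 f(15,9)=455 f(15,11)=105 f(15,13)=15 f(15,15)=1
t=16: f(16,-4)=6188 f(16,-2)=10880 f(16,0)=12750 f(16,2)=11424 f(16,4)=8007 f(16,6)=4368 f(16,8)=1820 f(16,10)=560 f(16,12)=120 f(16,14)=16 f(16,16)=1
t=17: f(17,-5)=6188 f(17,-3)=17068 f(17,-1)=23630 f(17,1)=24174 f(17,3)=19431 f(17,5)=12375 f(17,7)=6188 f(17,9)=2380 f(17,11)=680 f(17,13)=136 f(17,15)=17 f(17,17)=1
t=18: f(18,-4)=23256 f(18,-2)=40698 f(18,0)=47804 f(18,2)=43605 f(18,4)=31806 f(18,6)=18563 f(18,8)=8568 f(18,10)=3060 f(18,12)=816 f(18,14)=153 f(18,16)=18 f(18,18)=1
t=19: f(19,-5)=23256 f(19,-3)=63954 f(19,-1)=88502 f(19,1)=91409 f(19,3)=75411 f(19,5)=50369 f(19,7)=27131 f(19,9)=11628 f(19,11)=3876 f(19,13)=969 f(19,15)=171 f(19,17)=19 f(19,19)=1
t=20: f(20,-4)=87210 f(20,-2)=152456 f(20,0)=179911 f(20,2)=166820 f(20,4)=125780 f(20,6)=77500 f(20,8)=38759 f(20,10)=15504 f(20,12)=4845 f(20,14)=1140 f(20,16)=190 f(20,18)=20 f(20,20)=1
t=21: f(21,-5)=87210 f(21,-3)=239666 f(21,-1)=332367 f(21,1)=346731 f(21,3)=292600 f(21,5)=203280 f(21,7)=116259 f(21,9)=54263 f(21,11)=20349 f(21,13)=5985 f(21,15)=1330 f(21,17)=210 f(21,19)=21 f(21,21)=1
t=22: f(22,-4)=326876 f(22,-2)=572033 f(22,0)=679098 f(22,2)=639331 f(22,4)=495880 f(22,6)=319539 f(22,8)=170522 f(22,10)=74612 f(22,12)=26334 f(22,14)=7315 f(22,16)=1540 f(22,18)=231 f(22,20)=22 f(22,22)=1
t=23: f(23,-5)=326876 f(23,-3)=898909 f(23,-1)=1251131 f(23,1)=1318429 f(23,3)=1135211 f(23,5)=815419 f(23,7)=490061 f(23,9)=245134 f(23,11)=100946 f(23,13)=33649 f(23,15)=8855 f(23,17)=1771 f(23,19)=253 f(23,21)=23 f(23,23)=1
t=24: f(24,-4)=1225785 f(24,-2)=2150040 f(24,0)=2569560 f(24,2)=2453640 f(24,4)=1950630 f(24,6)=1305480 f(24,8)=735195 f(24,10)=346080 f(24,12)=134595 f(24,14)=42504 f(24,16)=10626 f(24,18)=2024 f(24,20)=276 f(24,22)=24 f(24,24)=1
t=25: f(25,-5)=1225785 f(25,-3)=3375825 f(25,-1)=4719600 f(25,1)=5023200 f(25,3)=4404270 f(25,5)=3256110 f(25,7)=2040675 f(25,9)=1081275 f(25,11)=480675 f(25,13)=177099 f(25,15)=53130 f(25,17)=12650 f(25,19)=2300 f(25,21)=300 f(25,23)=25 f(25,25)=1
t=26: f(26,-4)=4601610 f(26,-2)=8095425 f(26,0)=9742800 f(26,2)=9427470 f(26,4)=7660380 f(26,6)=5296785 f(26,8)=3121950 f(26,10)=1561950 f(26,12)=657774 f(26,14)=230229 f(26,16)=65780 f(26,18)=14950 f(26,20)=2600 f(26,22)=325 f(26,24)=26 f(26,26)=1
t=27: f(27,-5)=4601610 f(27,-3)=12697035 f(27,-1)=17838225 f(27,1)=19170270 f(27,3)=17087850 f(27,5)=12957165 f(27,7)=8418735 f(27,9)=4683900 f(27,11)=2219724 f(27,13)=888003 f(27,15)=296009 f(27,17)=80730 f(27,19)=17550 f(27,21)=2925 f(27,23)=351 f(27,25)=27 f(27,27)=1
t=28: f(28,-4)=17298645 f(28,-2)=30535260 f(28,0)=37008495 f(28,2)=36258120 f(28,4)=30045015 f(28,6)=21375900 f(28,8)=13102635 f(28,10)=6903624 f(28,12)=3107727 f(28,14)=1184012 f(28,16)=376739 f(28,18)=98280 f(28,20)=20475 f(28,22)=3276 f(28,24)=378 f(28,26)=28 f(28,28)=1
Σ_s f(28,s) = 197318610
P = 197318610/268435456 = 98659305/134217728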